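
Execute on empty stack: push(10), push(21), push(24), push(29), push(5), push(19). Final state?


push(10) -> [10]
push(21) -> [10, 21]
push(24) -> [10, 21, 24]
push(29) -> [10, 21, 24, 29]
push(5) -> [10, 21, 24, 29, 5]
push(19) -> [10, 21, 24, 29, 5, 19]
Final stack (bottom to top): [10, 21, 24, 29, 5, 19]


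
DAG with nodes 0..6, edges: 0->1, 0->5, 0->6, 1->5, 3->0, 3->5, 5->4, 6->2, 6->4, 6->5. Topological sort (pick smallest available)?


Kahn's algorithm, process smallest node first
Order: [3, 0, 1, 6, 2, 5, 4]


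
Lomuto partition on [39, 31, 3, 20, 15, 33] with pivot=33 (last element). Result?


Elements <= 33 go left of pivot.
Result: [31, 3, 20, 15, 33, 39], pivot at index 4


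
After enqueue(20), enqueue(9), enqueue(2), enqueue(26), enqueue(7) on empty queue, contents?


enqueue(20) -> [20]
enqueue(9) -> [20, 9]
enqueue(2) -> [20, 9, 2]
enqueue(26) -> [20, 9, 2, 26]
enqueue(7) -> [20, 9, 2, 26, 7]
Final queue (front to back): [20, 9, 2, 26, 7]


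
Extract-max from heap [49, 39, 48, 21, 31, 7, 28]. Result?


Max = 49
Replace root with last, heapify down
Resulting heap: [48, 39, 28, 21, 31, 7]


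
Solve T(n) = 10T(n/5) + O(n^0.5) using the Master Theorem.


a=10, b=5, c=0.5. log_5(10)=1.431 > c=0.5. Case 1: O(n^log_b(a)) = O(n^1.431)
Complexity: O(n^1.431)


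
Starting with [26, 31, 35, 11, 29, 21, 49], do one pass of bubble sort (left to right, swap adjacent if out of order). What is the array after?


After one pass: [26, 31, 11, 29, 21, 35, 49]


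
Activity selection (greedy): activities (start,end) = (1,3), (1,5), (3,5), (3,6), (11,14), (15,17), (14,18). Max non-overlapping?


Greedy: pick earliest-ending, then skip overlaps.
Selected (4 activities): [(1, 3), (3, 5), (11, 14), (15, 17)]


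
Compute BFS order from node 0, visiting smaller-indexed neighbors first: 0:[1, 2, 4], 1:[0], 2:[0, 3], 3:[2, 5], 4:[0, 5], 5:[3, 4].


BFS queue: start with [0]
Visit order: [0, 1, 2, 4, 3, 5]


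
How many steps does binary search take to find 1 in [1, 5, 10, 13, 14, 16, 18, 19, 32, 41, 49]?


Search for 1:
[0,10] mid=5 arr[5]=16
[0,4] mid=2 arr[2]=10
[0,1] mid=0 arr[0]=1
Total: 3 comparisons


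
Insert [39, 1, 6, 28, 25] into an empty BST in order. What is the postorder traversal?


Root = 39; build tree by BST insertion.
Postorder traversal: [25, 28, 6, 1, 39]


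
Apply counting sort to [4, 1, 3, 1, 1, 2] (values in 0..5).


Count array: [0, 3, 1, 1, 1, 0]
Reconstruct: [1, 1, 1, 2, 3, 4]


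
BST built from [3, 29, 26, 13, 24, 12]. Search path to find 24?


BST root = 3
Search for 24: compare at each node
Path: [3, 29, 26, 13, 24]


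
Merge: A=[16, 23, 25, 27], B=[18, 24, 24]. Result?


Compare heads, take smaller each step.
Merged: [16, 18, 23, 24, 24, 25, 27]


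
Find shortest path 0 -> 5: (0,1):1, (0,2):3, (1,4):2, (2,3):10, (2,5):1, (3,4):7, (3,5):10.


Dijkstra from 0:
Distances: {0: 0, 1: 1, 2: 3, 3: 10, 4: 3, 5: 4}
Shortest distance to 5 = 4, path = [0, 2, 5]


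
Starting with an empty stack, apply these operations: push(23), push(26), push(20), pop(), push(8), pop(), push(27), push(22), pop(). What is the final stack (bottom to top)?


push(23) -> [23]
push(26) -> [23, 26]
push(20) -> [23, 26, 20]
pop() returns 20 -> [23, 26]
push(8) -> [23, 26, 8]
pop() returns 8 -> [23, 26]
push(27) -> [23, 26, 27]
push(22) -> [23, 26, 27, 22]
pop() returns 22 -> [23, 26, 27]
Final stack (bottom to top): [23, 26, 27]


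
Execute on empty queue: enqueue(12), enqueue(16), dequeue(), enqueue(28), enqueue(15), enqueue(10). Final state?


enqueue(12) -> [12]
enqueue(16) -> [12, 16]
dequeue() returns 12 -> [16]
enqueue(28) -> [16, 28]
enqueue(15) -> [16, 28, 15]
enqueue(10) -> [16, 28, 15, 10]
Final queue (front to back): [16, 28, 15, 10]


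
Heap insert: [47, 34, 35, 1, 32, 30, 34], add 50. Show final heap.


Append 50: [47, 34, 35, 1, 32, 30, 34, 50]
Bubble up: swap idx 7(50) with idx 3(1); swap idx 3(50) with idx 1(34); swap idx 1(50) with idx 0(47)
Result: [50, 47, 35, 34, 32, 30, 34, 1]


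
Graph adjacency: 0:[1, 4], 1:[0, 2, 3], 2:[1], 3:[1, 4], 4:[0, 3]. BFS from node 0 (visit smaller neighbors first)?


BFS queue: start with [0]
Visit order: [0, 1, 4, 2, 3]


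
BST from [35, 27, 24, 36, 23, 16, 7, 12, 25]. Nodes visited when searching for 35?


BST root = 35
Search for 35: compare at each node
Path: [35]


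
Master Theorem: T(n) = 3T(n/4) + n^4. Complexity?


a=3, b=4, c=4. log_4(3)=0.792 < c=4. Case 3: O(n^c) = O(n^4)
Complexity: O(n^4)


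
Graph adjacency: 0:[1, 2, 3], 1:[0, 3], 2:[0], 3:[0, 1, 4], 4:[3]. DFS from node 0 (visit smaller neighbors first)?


DFS stack-based: start with [0]
Visit order: [0, 1, 3, 4, 2]


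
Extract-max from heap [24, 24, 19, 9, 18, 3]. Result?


Max = 24
Replace root with last, heapify down
Resulting heap: [24, 18, 19, 9, 3]


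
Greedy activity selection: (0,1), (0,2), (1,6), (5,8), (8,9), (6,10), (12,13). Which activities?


Greedy: pick earliest-ending, then skip overlaps.
Selected (4 activities): [(0, 1), (1, 6), (8, 9), (12, 13)]


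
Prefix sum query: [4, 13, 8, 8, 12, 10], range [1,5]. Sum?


Prefix sums: [0, 4, 17, 25, 33, 45, 55]
Sum[1..5] = prefix[6] - prefix[1] = 55 - 4 = 51


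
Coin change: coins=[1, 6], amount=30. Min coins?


dp[0]=0; dp[i]=1+min(dp[i-c] for c in coins)
...dp[25]=5, dp[26]=6, dp[27]=7, dp[28]=8, dp[29]=9, dp[30]=5
Minimum coins for 30 = 5


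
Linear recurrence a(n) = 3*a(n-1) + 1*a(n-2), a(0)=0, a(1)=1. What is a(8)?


Build bottom-up:
...a(6)=360, a(7)=1189, a(8)=3*1189+1*360=3927


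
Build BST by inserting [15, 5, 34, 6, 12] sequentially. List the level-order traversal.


Root = 15; build tree by BST insertion.
Level-Order traversal: [15, 5, 34, 6, 12]


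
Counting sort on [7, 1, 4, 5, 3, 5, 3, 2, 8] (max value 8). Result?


Count array: [0, 1, 1, 2, 1, 2, 0, 1, 1]
Reconstruct: [1, 2, 3, 3, 4, 5, 5, 7, 8]


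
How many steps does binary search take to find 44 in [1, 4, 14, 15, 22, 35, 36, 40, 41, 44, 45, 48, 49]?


Search for 44:
[0,12] mid=6 arr[6]=36
[7,12] mid=9 arr[9]=44
Total: 2 comparisons


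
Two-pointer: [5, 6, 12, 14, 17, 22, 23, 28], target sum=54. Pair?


Two pointers: lo=0, hi=7
No pair sums to 54


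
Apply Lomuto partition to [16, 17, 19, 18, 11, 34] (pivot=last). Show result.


Elements <= 34 go left of pivot.
Result: [16, 17, 19, 18, 11, 34], pivot at index 5


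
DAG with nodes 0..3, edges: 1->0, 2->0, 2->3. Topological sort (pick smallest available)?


Kahn's algorithm, process smallest node first
Order: [1, 2, 0, 3]


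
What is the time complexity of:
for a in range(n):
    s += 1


Per nesting level: O(n) = O(n)
Complexity: O(n)


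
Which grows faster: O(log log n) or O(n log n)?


double-logarithmic grows slower than linearithmic
O(log log n) is asymptotically smaller; O(n log n) grows faster


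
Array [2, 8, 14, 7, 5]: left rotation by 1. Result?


Left rotate by 1: [8, 14, 7, 5, 2]


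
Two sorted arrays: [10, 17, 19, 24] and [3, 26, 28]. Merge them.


Compare heads, take smaller each step.
Merged: [3, 10, 17, 19, 24, 26, 28]


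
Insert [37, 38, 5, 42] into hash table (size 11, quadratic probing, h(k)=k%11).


Insertions: 37->slot 4; 38->slot 5; 5->slot 6; 42->slot 9
Table: [None, None, None, None, 37, 38, 5, None, None, 42, None]


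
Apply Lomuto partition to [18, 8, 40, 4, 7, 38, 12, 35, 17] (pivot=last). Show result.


Elements <= 17 go left of pivot.
Result: [8, 4, 7, 12, 17, 38, 18, 35, 40], pivot at index 4


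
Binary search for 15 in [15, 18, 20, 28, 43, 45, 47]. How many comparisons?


Search for 15:
[0,6] mid=3 arr[3]=28
[0,2] mid=1 arr[1]=18
[0,0] mid=0 arr[0]=15
Total: 3 comparisons


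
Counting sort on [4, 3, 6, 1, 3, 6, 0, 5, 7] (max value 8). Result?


Count array: [1, 1, 0, 2, 1, 1, 2, 1, 0]
Reconstruct: [0, 1, 3, 3, 4, 5, 6, 6, 7]


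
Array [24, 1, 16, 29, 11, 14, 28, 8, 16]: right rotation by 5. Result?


Right rotate by 5: [11, 14, 28, 8, 16, 24, 1, 16, 29]


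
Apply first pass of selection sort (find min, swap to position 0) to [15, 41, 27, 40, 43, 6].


After one pass: [6, 41, 27, 40, 43, 15]


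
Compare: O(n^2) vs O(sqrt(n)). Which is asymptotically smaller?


sublinear grows slower than quadratic
O(sqrt(n)) is asymptotically smaller; O(n^2) grows faster


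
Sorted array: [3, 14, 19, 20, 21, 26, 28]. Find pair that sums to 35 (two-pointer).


Two pointers: lo=0, hi=6
Found pair: (14, 21) summing to 35


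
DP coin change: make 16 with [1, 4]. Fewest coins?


dp[0]=0; dp[i]=1+min(dp[i-c] for c in coins)
...dp[11]=5, dp[12]=3, dp[13]=4, dp[14]=5, dp[15]=6, dp[16]=4
Minimum coins for 16 = 4


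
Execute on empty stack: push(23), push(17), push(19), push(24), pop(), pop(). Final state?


push(23) -> [23]
push(17) -> [23, 17]
push(19) -> [23, 17, 19]
push(24) -> [23, 17, 19, 24]
pop() returns 24 -> [23, 17, 19]
pop() returns 19 -> [23, 17]
Final stack (bottom to top): [23, 17]


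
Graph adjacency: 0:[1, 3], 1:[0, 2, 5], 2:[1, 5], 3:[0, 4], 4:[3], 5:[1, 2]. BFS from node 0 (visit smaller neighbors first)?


BFS queue: start with [0]
Visit order: [0, 1, 3, 2, 5, 4]


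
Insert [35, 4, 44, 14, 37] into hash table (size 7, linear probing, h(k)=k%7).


Insertions: 35->slot 0; 4->slot 4; 44->slot 2; 14->slot 1; 37->slot 3
Table: [35, 14, 44, 37, 4, None, None]


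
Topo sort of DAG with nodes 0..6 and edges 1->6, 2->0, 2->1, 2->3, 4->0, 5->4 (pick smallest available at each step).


Kahn's algorithm, process smallest node first
Order: [2, 1, 3, 5, 4, 0, 6]


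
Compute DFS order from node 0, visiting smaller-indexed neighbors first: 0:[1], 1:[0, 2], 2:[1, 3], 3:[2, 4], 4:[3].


DFS stack-based: start with [0]
Visit order: [0, 1, 2, 3, 4]


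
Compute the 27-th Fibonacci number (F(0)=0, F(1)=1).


F(n)=F(n-1)+F(n-2)
...F(25)=75025, F(26)=121393, F(27)=196418


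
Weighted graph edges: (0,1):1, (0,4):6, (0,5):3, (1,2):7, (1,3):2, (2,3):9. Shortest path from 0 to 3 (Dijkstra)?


Dijkstra from 0:
Distances: {0: 0, 1: 1, 2: 8, 3: 3, 4: 6, 5: 3}
Shortest distance to 3 = 3, path = [0, 1, 3]


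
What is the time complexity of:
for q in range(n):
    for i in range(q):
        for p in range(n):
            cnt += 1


Per nesting level: O(n) * O(n) [triangular over q] * O(n) = O(n^3)
Complexity: O(n^3)


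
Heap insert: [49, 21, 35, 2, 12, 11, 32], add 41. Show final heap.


Append 41: [49, 21, 35, 2, 12, 11, 32, 41]
Bubble up: swap idx 7(41) with idx 3(2); swap idx 3(41) with idx 1(21)
Result: [49, 41, 35, 21, 12, 11, 32, 2]


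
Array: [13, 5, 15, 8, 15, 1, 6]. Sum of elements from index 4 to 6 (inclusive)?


Prefix sums: [0, 13, 18, 33, 41, 56, 57, 63]
Sum[4..6] = prefix[7] - prefix[4] = 63 - 41 = 22


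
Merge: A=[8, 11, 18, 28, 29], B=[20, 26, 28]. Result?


Compare heads, take smaller each step.
Merged: [8, 11, 18, 20, 26, 28, 28, 29]


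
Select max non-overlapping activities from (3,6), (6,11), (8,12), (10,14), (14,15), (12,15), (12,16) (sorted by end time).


Greedy: pick earliest-ending, then skip overlaps.
Selected (3 activities): [(3, 6), (6, 11), (14, 15)]


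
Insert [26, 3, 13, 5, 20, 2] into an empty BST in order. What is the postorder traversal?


Root = 26; build tree by BST insertion.
Postorder traversal: [2, 5, 20, 13, 3, 26]


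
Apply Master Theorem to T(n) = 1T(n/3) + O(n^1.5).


a=1, b=3, c=1.5. log_3(1)=0 < c=1.5. Case 3: O(n^c) = O(n^1.500)
Complexity: O(n^1.500)


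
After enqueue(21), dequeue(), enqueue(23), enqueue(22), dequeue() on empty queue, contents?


enqueue(21) -> [21]
dequeue() returns 21 -> []
enqueue(23) -> [23]
enqueue(22) -> [23, 22]
dequeue() returns 23 -> [22]
Final queue (front to back): [22]


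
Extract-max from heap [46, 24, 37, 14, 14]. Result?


Max = 46
Replace root with last, heapify down
Resulting heap: [37, 24, 14, 14]


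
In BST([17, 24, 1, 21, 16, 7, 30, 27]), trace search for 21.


BST root = 17
Search for 21: compare at each node
Path: [17, 24, 21]


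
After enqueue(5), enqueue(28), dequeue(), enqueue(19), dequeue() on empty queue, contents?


enqueue(5) -> [5]
enqueue(28) -> [5, 28]
dequeue() returns 5 -> [28]
enqueue(19) -> [28, 19]
dequeue() returns 28 -> [19]
Final queue (front to back): [19]


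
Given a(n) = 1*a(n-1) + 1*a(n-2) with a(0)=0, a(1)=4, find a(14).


Build bottom-up:
...a(12)=576, a(13)=932, a(14)=1*932+1*576=1508


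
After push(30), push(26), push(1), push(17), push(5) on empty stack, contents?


push(30) -> [30]
push(26) -> [30, 26]
push(1) -> [30, 26, 1]
push(17) -> [30, 26, 1, 17]
push(5) -> [30, 26, 1, 17, 5]
Final stack (bottom to top): [30, 26, 1, 17, 5]


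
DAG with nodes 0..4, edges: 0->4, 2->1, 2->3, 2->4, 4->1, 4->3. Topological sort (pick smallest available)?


Kahn's algorithm, process smallest node first
Order: [0, 2, 4, 1, 3]


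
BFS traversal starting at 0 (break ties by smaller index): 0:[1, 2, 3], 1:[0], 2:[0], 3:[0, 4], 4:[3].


BFS queue: start with [0]
Visit order: [0, 1, 2, 3, 4]


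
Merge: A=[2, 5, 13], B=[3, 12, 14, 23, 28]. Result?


Compare heads, take smaller each step.
Merged: [2, 3, 5, 12, 13, 14, 23, 28]


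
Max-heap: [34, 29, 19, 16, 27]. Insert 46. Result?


Append 46: [34, 29, 19, 16, 27, 46]
Bubble up: swap idx 5(46) with idx 2(19); swap idx 2(46) with idx 0(34)
Result: [46, 29, 34, 16, 27, 19]


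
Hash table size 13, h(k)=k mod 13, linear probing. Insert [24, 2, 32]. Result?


Insertions: 24->slot 11; 2->slot 2; 32->slot 6
Table: [None, None, 2, None, None, None, 32, None, None, None, None, 24, None]


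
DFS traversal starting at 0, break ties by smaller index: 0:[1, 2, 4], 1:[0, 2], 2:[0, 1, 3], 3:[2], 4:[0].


DFS stack-based: start with [0]
Visit order: [0, 1, 2, 3, 4]


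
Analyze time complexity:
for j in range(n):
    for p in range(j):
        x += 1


Per nesting level: O(n) * O(n) [triangular over j] = O(n^2)
Complexity: O(n^2)


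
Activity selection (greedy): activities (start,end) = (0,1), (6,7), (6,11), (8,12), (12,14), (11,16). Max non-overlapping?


Greedy: pick earliest-ending, then skip overlaps.
Selected (4 activities): [(0, 1), (6, 7), (8, 12), (12, 14)]


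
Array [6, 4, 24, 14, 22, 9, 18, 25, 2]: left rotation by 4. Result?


Left rotate by 4: [22, 9, 18, 25, 2, 6, 4, 24, 14]


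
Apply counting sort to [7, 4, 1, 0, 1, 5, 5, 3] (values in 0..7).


Count array: [1, 2, 0, 1, 1, 2, 0, 1]
Reconstruct: [0, 1, 1, 3, 4, 5, 5, 7]


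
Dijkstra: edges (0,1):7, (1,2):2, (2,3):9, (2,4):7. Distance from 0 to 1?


Dijkstra from 0:
Distances: {0: 0, 1: 7, 2: 9, 3: 18, 4: 16}
Shortest distance to 1 = 7, path = [0, 1]


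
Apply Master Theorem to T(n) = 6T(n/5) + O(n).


a=6, b=5, c=1. log_5(6)=1.113 > c=1. Case 1: O(n^log_b(a)) = O(n^1.113)
Complexity: O(n^1.113)


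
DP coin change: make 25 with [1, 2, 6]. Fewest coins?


dp[0]=0; dp[i]=1+min(dp[i-c] for c in coins)
...dp[20]=4, dp[21]=5, dp[22]=5, dp[23]=6, dp[24]=4, dp[25]=5
Minimum coins for 25 = 5


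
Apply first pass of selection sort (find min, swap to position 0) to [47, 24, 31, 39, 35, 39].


After one pass: [24, 47, 31, 39, 35, 39]


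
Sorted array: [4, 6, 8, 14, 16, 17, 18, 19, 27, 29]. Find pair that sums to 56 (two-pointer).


Two pointers: lo=0, hi=9
Found pair: (27, 29) summing to 56


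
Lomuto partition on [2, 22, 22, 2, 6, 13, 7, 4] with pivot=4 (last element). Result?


Elements <= 4 go left of pivot.
Result: [2, 2, 4, 22, 6, 13, 7, 22], pivot at index 2


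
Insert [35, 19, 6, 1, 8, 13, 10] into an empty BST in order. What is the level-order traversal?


Root = 35; build tree by BST insertion.
Level-Order traversal: [35, 19, 6, 1, 8, 13, 10]


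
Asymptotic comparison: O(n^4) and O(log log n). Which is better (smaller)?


double-logarithmic grows slower than quartic
O(log log n) is asymptotically smaller; O(n^4) grows faster


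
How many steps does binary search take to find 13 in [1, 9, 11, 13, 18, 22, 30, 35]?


Search for 13:
[0,7] mid=3 arr[3]=13
Total: 1 comparisons


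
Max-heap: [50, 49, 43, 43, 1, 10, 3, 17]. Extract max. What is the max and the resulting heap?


Max = 50
Replace root with last, heapify down
Resulting heap: [49, 43, 43, 17, 1, 10, 3]


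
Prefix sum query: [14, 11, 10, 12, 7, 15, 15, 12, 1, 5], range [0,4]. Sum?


Prefix sums: [0, 14, 25, 35, 47, 54, 69, 84, 96, 97, 102]
Sum[0..4] = prefix[5] - prefix[0] = 54 - 0 = 54


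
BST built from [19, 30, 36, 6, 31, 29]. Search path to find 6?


BST root = 19
Search for 6: compare at each node
Path: [19, 6]


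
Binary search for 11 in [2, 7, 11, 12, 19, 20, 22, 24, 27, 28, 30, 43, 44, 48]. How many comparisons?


Search for 11:
[0,13] mid=6 arr[6]=22
[0,5] mid=2 arr[2]=11
Total: 2 comparisons


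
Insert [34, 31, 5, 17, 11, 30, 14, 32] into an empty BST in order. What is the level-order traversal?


Root = 34; build tree by BST insertion.
Level-Order traversal: [34, 31, 5, 32, 17, 11, 30, 14]


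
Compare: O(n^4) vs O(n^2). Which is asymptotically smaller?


quadratic grows slower than quartic
O(n^2) is asymptotically smaller; O(n^4) grows faster


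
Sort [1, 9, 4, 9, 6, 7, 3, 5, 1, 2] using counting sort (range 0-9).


Count array: [0, 2, 1, 1, 1, 1, 1, 1, 0, 2]
Reconstruct: [1, 1, 2, 3, 4, 5, 6, 7, 9, 9]


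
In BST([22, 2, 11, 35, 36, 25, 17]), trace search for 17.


BST root = 22
Search for 17: compare at each node
Path: [22, 2, 11, 17]


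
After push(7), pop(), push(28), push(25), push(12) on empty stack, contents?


push(7) -> [7]
pop() returns 7 -> []
push(28) -> [28]
push(25) -> [28, 25]
push(12) -> [28, 25, 12]
Final stack (bottom to top): [28, 25, 12]


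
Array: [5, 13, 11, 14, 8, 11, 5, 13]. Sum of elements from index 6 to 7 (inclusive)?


Prefix sums: [0, 5, 18, 29, 43, 51, 62, 67, 80]
Sum[6..7] = prefix[8] - prefix[6] = 80 - 62 = 18


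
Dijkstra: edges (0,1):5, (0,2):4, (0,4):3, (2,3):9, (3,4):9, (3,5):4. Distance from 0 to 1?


Dijkstra from 0:
Distances: {0: 0, 1: 5, 2: 4, 3: 12, 4: 3, 5: 16}
Shortest distance to 1 = 5, path = [0, 1]


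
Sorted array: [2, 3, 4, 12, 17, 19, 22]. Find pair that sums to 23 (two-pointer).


Two pointers: lo=0, hi=6
Found pair: (4, 19) summing to 23


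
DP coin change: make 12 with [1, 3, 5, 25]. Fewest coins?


dp[0]=0; dp[i]=1+min(dp[i-c] for c in coins)
...dp[7]=3, dp[8]=2, dp[9]=3, dp[10]=2, dp[11]=3, dp[12]=4
Minimum coins for 12 = 4


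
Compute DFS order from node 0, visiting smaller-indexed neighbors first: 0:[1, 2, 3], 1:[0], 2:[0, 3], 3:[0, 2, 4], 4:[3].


DFS stack-based: start with [0]
Visit order: [0, 1, 2, 3, 4]


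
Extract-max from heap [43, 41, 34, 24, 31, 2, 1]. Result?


Max = 43
Replace root with last, heapify down
Resulting heap: [41, 31, 34, 24, 1, 2]


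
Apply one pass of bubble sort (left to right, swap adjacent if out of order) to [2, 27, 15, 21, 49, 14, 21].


After one pass: [2, 15, 21, 27, 14, 21, 49]


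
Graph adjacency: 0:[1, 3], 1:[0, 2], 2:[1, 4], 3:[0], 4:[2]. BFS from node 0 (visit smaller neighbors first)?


BFS queue: start with [0]
Visit order: [0, 1, 3, 2, 4]


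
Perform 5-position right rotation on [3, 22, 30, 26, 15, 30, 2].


Right rotate by 5: [30, 26, 15, 30, 2, 3, 22]


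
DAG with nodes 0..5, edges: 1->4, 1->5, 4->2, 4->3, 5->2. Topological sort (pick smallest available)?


Kahn's algorithm, process smallest node first
Order: [0, 1, 4, 3, 5, 2]


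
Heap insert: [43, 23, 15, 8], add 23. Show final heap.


Append 23: [43, 23, 15, 8, 23]
Bubble up: no swaps needed
Result: [43, 23, 15, 8, 23]


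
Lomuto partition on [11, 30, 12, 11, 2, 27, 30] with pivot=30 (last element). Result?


Elements <= 30 go left of pivot.
Result: [11, 30, 12, 11, 2, 27, 30], pivot at index 6


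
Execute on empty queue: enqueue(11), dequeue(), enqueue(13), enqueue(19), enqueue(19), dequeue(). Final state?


enqueue(11) -> [11]
dequeue() returns 11 -> []
enqueue(13) -> [13]
enqueue(19) -> [13, 19]
enqueue(19) -> [13, 19, 19]
dequeue() returns 13 -> [19, 19]
Final queue (front to back): [19, 19]


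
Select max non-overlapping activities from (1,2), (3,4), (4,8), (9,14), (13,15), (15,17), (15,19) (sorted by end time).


Greedy: pick earliest-ending, then skip overlaps.
Selected (5 activities): [(1, 2), (3, 4), (4, 8), (9, 14), (15, 17)]


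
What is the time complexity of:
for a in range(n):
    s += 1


Per nesting level: O(n) = O(n)
Complexity: O(n)


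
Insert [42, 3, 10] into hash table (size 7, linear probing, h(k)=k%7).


Insertions: 42->slot 0; 3->slot 3; 10->slot 4
Table: [42, None, None, 3, 10, None, None]


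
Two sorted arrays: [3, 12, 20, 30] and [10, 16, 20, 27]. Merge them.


Compare heads, take smaller each step.
Merged: [3, 10, 12, 16, 20, 20, 27, 30]


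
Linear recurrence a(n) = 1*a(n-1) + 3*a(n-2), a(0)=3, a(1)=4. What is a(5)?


Build bottom-up:
...a(3)=25, a(4)=64, a(5)=1*64+3*25=139


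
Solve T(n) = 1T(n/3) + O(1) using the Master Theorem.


a=1, b=3, c=0. log_3(1)=0 = c=0. Case 2: O(n^c log n) = O(log n)
Complexity: O(log n)


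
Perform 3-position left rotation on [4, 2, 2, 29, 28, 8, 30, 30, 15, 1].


Left rotate by 3: [29, 28, 8, 30, 30, 15, 1, 4, 2, 2]


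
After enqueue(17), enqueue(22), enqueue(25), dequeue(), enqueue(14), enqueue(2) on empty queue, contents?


enqueue(17) -> [17]
enqueue(22) -> [17, 22]
enqueue(25) -> [17, 22, 25]
dequeue() returns 17 -> [22, 25]
enqueue(14) -> [22, 25, 14]
enqueue(2) -> [22, 25, 14, 2]
Final queue (front to back): [22, 25, 14, 2]


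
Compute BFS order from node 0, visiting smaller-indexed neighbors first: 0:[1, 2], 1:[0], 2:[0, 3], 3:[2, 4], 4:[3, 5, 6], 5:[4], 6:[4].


BFS queue: start with [0]
Visit order: [0, 1, 2, 3, 4, 5, 6]


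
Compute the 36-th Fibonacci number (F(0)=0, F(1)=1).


F(n)=F(n-1)+F(n-2)
...F(34)=5702887, F(35)=9227465, F(36)=14930352


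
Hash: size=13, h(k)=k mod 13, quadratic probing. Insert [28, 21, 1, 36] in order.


Insertions: 28->slot 2; 21->slot 8; 1->slot 1; 36->slot 10
Table: [None, 1, 28, None, None, None, None, None, 21, None, 36, None, None]


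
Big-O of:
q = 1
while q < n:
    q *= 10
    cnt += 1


Per nesting level: O(log n) = O(log n)
Complexity: O(log n)


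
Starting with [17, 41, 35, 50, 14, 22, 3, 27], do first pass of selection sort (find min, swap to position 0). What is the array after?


After one pass: [3, 41, 35, 50, 14, 22, 17, 27]


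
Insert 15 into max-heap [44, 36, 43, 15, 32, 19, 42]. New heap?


Append 15: [44, 36, 43, 15, 32, 19, 42, 15]
Bubble up: no swaps needed
Result: [44, 36, 43, 15, 32, 19, 42, 15]


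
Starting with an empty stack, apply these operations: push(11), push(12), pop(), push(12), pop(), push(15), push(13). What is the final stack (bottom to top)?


push(11) -> [11]
push(12) -> [11, 12]
pop() returns 12 -> [11]
push(12) -> [11, 12]
pop() returns 12 -> [11]
push(15) -> [11, 15]
push(13) -> [11, 15, 13]
Final stack (bottom to top): [11, 15, 13]


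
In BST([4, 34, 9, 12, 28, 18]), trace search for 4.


BST root = 4
Search for 4: compare at each node
Path: [4]


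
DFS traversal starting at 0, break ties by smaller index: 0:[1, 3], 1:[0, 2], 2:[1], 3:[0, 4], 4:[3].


DFS stack-based: start with [0]
Visit order: [0, 1, 2, 3, 4]


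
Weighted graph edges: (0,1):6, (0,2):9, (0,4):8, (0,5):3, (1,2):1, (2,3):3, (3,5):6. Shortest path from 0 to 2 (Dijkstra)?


Dijkstra from 0:
Distances: {0: 0, 1: 6, 2: 7, 3: 9, 4: 8, 5: 3}
Shortest distance to 2 = 7, path = [0, 1, 2]


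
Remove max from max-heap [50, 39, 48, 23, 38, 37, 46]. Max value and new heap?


Max = 50
Replace root with last, heapify down
Resulting heap: [48, 39, 46, 23, 38, 37]


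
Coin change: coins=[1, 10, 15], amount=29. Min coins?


dp[0]=0; dp[i]=1+min(dp[i-c] for c in coins)
...dp[24]=6, dp[25]=2, dp[26]=3, dp[27]=4, dp[28]=5, dp[29]=6
Minimum coins for 29 = 6


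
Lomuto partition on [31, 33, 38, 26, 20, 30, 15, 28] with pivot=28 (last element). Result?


Elements <= 28 go left of pivot.
Result: [26, 20, 15, 28, 33, 30, 38, 31], pivot at index 3


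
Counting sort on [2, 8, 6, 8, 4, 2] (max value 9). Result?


Count array: [0, 0, 2, 0, 1, 0, 1, 0, 2, 0]
Reconstruct: [2, 2, 4, 6, 8, 8]


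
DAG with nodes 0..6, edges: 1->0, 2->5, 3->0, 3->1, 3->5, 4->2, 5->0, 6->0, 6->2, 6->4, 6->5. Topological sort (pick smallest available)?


Kahn's algorithm, process smallest node first
Order: [3, 1, 6, 4, 2, 5, 0]


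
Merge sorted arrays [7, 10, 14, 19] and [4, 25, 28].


Compare heads, take smaller each step.
Merged: [4, 7, 10, 14, 19, 25, 28]


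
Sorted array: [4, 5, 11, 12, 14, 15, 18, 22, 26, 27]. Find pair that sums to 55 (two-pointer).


Two pointers: lo=0, hi=9
No pair sums to 55


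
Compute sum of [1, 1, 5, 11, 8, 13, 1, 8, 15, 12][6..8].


Prefix sums: [0, 1, 2, 7, 18, 26, 39, 40, 48, 63, 75]
Sum[6..8] = prefix[9] - prefix[6] = 63 - 39 = 24


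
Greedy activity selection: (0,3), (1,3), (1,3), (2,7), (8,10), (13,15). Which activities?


Greedy: pick earliest-ending, then skip overlaps.
Selected (3 activities): [(0, 3), (8, 10), (13, 15)]


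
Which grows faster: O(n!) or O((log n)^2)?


polylogarithmic grows slower than factorial
O((log n)^2) is asymptotically smaller; O(n!) grows faster


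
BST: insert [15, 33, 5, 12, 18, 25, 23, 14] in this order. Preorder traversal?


Root = 15; build tree by BST insertion.
Preorder traversal: [15, 5, 12, 14, 33, 18, 25, 23]


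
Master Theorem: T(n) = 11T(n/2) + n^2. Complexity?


a=11, b=2, c=2. log_2(11)=3.459 > c=2. Case 1: O(n^log_b(a)) = O(n^3.459)
Complexity: O(n^3.459)


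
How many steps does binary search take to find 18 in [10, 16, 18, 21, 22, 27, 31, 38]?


Search for 18:
[0,7] mid=3 arr[3]=21
[0,2] mid=1 arr[1]=16
[2,2] mid=2 arr[2]=18
Total: 3 comparisons


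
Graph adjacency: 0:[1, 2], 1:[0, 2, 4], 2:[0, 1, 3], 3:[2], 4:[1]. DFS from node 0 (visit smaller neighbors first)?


DFS stack-based: start with [0]
Visit order: [0, 1, 2, 3, 4]


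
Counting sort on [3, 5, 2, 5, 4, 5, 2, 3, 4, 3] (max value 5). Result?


Count array: [0, 0, 2, 3, 2, 3]
Reconstruct: [2, 2, 3, 3, 3, 4, 4, 5, 5, 5]


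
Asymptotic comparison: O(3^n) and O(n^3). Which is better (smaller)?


cubic grows slower than exponential (base 3)
O(n^3) is asymptotically smaller; O(3^n) grows faster


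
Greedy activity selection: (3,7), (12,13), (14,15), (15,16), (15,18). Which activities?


Greedy: pick earliest-ending, then skip overlaps.
Selected (4 activities): [(3, 7), (12, 13), (14, 15), (15, 16)]


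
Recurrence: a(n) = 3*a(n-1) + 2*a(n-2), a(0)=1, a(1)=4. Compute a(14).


Build bottom-up:
...a(12)=4608514, a(13)=16413466, a(14)=3*16413466+2*4608514=58457426


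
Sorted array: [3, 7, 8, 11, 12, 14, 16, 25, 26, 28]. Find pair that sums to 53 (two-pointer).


Two pointers: lo=0, hi=9
Found pair: (25, 28) summing to 53


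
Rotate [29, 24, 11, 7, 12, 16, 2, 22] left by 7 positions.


Left rotate by 7: [22, 29, 24, 11, 7, 12, 16, 2]


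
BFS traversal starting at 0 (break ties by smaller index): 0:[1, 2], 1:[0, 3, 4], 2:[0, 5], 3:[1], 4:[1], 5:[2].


BFS queue: start with [0]
Visit order: [0, 1, 2, 3, 4, 5]


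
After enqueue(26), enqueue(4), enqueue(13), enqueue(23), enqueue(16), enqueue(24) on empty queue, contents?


enqueue(26) -> [26]
enqueue(4) -> [26, 4]
enqueue(13) -> [26, 4, 13]
enqueue(23) -> [26, 4, 13, 23]
enqueue(16) -> [26, 4, 13, 23, 16]
enqueue(24) -> [26, 4, 13, 23, 16, 24]
Final queue (front to back): [26, 4, 13, 23, 16, 24]


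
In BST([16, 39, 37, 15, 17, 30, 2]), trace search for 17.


BST root = 16
Search for 17: compare at each node
Path: [16, 39, 37, 17]


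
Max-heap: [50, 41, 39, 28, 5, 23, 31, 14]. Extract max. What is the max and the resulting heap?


Max = 50
Replace root with last, heapify down
Resulting heap: [41, 28, 39, 14, 5, 23, 31]


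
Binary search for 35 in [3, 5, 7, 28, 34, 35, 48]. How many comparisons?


Search for 35:
[0,6] mid=3 arr[3]=28
[4,6] mid=5 arr[5]=35
Total: 2 comparisons


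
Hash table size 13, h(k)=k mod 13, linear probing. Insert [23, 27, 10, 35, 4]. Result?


Insertions: 23->slot 10; 27->slot 1; 10->slot 11; 35->slot 9; 4->slot 4
Table: [None, 27, None, None, 4, None, None, None, None, 35, 23, 10, None]


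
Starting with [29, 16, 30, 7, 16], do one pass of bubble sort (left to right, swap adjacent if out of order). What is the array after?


After one pass: [16, 29, 7, 16, 30]


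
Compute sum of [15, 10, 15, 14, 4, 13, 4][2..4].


Prefix sums: [0, 15, 25, 40, 54, 58, 71, 75]
Sum[2..4] = prefix[5] - prefix[2] = 58 - 25 = 33


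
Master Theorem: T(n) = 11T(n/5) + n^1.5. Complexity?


a=11, b=5, c=1.5. log_5(11)=1.490 < c=1.5. Case 3: O(n^c) = O(n^1.500)
Complexity: O(n^1.500)


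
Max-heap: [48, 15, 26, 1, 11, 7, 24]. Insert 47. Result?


Append 47: [48, 15, 26, 1, 11, 7, 24, 47]
Bubble up: swap idx 7(47) with idx 3(1); swap idx 3(47) with idx 1(15)
Result: [48, 47, 26, 15, 11, 7, 24, 1]


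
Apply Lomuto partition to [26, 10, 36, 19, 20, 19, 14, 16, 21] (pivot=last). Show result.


Elements <= 21 go left of pivot.
Result: [10, 19, 20, 19, 14, 16, 21, 26, 36], pivot at index 6


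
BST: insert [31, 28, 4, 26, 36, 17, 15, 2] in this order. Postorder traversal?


Root = 31; build tree by BST insertion.
Postorder traversal: [2, 15, 17, 26, 4, 28, 36, 31]


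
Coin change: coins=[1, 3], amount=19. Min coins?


dp[0]=0; dp[i]=1+min(dp[i-c] for c in coins)
...dp[14]=6, dp[15]=5, dp[16]=6, dp[17]=7, dp[18]=6, dp[19]=7
Minimum coins for 19 = 7


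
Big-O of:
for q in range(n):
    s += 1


Per nesting level: O(n) = O(n)
Complexity: O(n)


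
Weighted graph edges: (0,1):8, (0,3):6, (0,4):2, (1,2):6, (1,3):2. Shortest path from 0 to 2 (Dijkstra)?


Dijkstra from 0:
Distances: {0: 0, 1: 8, 2: 14, 3: 6, 4: 2}
Shortest distance to 2 = 14, path = [0, 1, 2]


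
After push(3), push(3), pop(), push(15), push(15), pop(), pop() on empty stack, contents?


push(3) -> [3]
push(3) -> [3, 3]
pop() returns 3 -> [3]
push(15) -> [3, 15]
push(15) -> [3, 15, 15]
pop() returns 15 -> [3, 15]
pop() returns 15 -> [3]
Final stack (bottom to top): [3]


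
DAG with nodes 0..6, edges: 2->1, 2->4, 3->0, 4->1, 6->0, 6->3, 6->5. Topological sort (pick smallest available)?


Kahn's algorithm, process smallest node first
Order: [2, 4, 1, 6, 3, 0, 5]


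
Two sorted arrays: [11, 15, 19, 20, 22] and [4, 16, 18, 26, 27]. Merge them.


Compare heads, take smaller each step.
Merged: [4, 11, 15, 16, 18, 19, 20, 22, 26, 27]


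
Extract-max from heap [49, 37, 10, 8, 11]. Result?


Max = 49
Replace root with last, heapify down
Resulting heap: [37, 11, 10, 8]


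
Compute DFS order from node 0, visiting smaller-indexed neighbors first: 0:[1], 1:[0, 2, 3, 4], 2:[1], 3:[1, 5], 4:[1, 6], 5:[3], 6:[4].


DFS stack-based: start with [0]
Visit order: [0, 1, 2, 3, 5, 4, 6]


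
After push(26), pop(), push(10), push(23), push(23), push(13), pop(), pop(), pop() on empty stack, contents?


push(26) -> [26]
pop() returns 26 -> []
push(10) -> [10]
push(23) -> [10, 23]
push(23) -> [10, 23, 23]
push(13) -> [10, 23, 23, 13]
pop() returns 13 -> [10, 23, 23]
pop() returns 23 -> [10, 23]
pop() returns 23 -> [10]
Final stack (bottom to top): [10]


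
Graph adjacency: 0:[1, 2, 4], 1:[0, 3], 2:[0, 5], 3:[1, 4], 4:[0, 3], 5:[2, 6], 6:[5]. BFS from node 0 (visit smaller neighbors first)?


BFS queue: start with [0]
Visit order: [0, 1, 2, 4, 3, 5, 6]


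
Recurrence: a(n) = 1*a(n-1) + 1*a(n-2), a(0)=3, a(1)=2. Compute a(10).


Build bottom-up:
...a(8)=81, a(9)=131, a(10)=1*131+1*81=212


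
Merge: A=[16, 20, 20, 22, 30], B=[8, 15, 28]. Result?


Compare heads, take smaller each step.
Merged: [8, 15, 16, 20, 20, 22, 28, 30]


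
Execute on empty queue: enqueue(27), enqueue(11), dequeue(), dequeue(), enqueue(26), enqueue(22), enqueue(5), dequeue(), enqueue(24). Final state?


enqueue(27) -> [27]
enqueue(11) -> [27, 11]
dequeue() returns 27 -> [11]
dequeue() returns 11 -> []
enqueue(26) -> [26]
enqueue(22) -> [26, 22]
enqueue(5) -> [26, 22, 5]
dequeue() returns 26 -> [22, 5]
enqueue(24) -> [22, 5, 24]
Final queue (front to back): [22, 5, 24]


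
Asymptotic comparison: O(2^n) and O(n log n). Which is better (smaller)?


linearithmic grows slower than exponential
O(n log n) is asymptotically smaller; O(2^n) grows faster


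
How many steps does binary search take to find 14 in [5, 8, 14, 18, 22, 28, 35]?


Search for 14:
[0,6] mid=3 arr[3]=18
[0,2] mid=1 arr[1]=8
[2,2] mid=2 arr[2]=14
Total: 3 comparisons


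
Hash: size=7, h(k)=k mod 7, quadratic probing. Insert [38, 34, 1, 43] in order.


Insertions: 38->slot 3; 34->slot 6; 1->slot 1; 43->slot 2
Table: [None, 1, 43, 38, None, None, 34]


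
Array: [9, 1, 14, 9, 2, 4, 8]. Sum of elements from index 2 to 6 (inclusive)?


Prefix sums: [0, 9, 10, 24, 33, 35, 39, 47]
Sum[2..6] = prefix[7] - prefix[2] = 47 - 10 = 37


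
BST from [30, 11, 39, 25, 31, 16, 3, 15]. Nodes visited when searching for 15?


BST root = 30
Search for 15: compare at each node
Path: [30, 11, 25, 16, 15]


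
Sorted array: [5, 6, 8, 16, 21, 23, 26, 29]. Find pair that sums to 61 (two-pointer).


Two pointers: lo=0, hi=7
No pair sums to 61


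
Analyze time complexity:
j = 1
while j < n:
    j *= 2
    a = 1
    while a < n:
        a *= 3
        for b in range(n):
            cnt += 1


Per nesting level: O(log n) * O(log n) * O(n) = O(n (log n)^2)
Complexity: O(n (log n)^2)


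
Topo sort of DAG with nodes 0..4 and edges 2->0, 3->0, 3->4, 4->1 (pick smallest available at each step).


Kahn's algorithm, process smallest node first
Order: [2, 3, 0, 4, 1]


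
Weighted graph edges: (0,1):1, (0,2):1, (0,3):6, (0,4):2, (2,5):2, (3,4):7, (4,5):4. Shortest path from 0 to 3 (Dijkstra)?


Dijkstra from 0:
Distances: {0: 0, 1: 1, 2: 1, 3: 6, 4: 2, 5: 3}
Shortest distance to 3 = 6, path = [0, 3]


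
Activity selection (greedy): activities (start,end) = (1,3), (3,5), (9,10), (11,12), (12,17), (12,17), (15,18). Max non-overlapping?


Greedy: pick earliest-ending, then skip overlaps.
Selected (5 activities): [(1, 3), (3, 5), (9, 10), (11, 12), (12, 17)]


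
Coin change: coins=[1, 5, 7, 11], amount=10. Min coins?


dp[0]=0; dp[i]=1+min(dp[i-c] for c in coins)
...dp[5]=1, dp[6]=2, dp[7]=1, dp[8]=2, dp[9]=3, dp[10]=2
Minimum coins for 10 = 2


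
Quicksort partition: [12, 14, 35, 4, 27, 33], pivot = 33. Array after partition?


Elements <= 33 go left of pivot.
Result: [12, 14, 4, 27, 33, 35], pivot at index 4


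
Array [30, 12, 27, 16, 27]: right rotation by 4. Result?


Right rotate by 4: [12, 27, 16, 27, 30]


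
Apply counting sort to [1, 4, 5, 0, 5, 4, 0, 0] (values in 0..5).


Count array: [3, 1, 0, 0, 2, 2]
Reconstruct: [0, 0, 0, 1, 4, 4, 5, 5]


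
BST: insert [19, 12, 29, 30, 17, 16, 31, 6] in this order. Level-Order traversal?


Root = 19; build tree by BST insertion.
Level-Order traversal: [19, 12, 29, 6, 17, 30, 16, 31]


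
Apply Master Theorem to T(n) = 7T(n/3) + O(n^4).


a=7, b=3, c=4. log_3(7)=1.771 < c=4. Case 3: O(n^c) = O(n^4)
Complexity: O(n^4)


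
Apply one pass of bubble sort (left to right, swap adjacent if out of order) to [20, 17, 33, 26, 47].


After one pass: [17, 20, 26, 33, 47]


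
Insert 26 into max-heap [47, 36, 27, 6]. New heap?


Append 26: [47, 36, 27, 6, 26]
Bubble up: no swaps needed
Result: [47, 36, 27, 6, 26]


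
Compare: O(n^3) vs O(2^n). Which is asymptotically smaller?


cubic grows slower than exponential
O(n^3) is asymptotically smaller; O(2^n) grows faster


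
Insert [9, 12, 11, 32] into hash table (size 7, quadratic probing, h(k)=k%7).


Insertions: 9->slot 2; 12->slot 5; 11->slot 4; 32->slot 1
Table: [None, 32, 9, None, 11, 12, None]


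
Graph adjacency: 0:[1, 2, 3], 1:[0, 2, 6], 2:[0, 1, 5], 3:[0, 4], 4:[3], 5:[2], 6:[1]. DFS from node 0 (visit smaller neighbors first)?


DFS stack-based: start with [0]
Visit order: [0, 1, 2, 5, 6, 3, 4]


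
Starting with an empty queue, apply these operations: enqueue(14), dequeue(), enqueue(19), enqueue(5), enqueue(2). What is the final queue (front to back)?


enqueue(14) -> [14]
dequeue() returns 14 -> []
enqueue(19) -> [19]
enqueue(5) -> [19, 5]
enqueue(2) -> [19, 5, 2]
Final queue (front to back): [19, 5, 2]


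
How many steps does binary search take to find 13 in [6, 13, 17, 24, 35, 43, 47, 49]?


Search for 13:
[0,7] mid=3 arr[3]=24
[0,2] mid=1 arr[1]=13
Total: 2 comparisons


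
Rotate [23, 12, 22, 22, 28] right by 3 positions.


Right rotate by 3: [22, 22, 28, 23, 12]


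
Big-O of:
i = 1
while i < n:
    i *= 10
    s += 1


Per nesting level: O(log n) = O(log n)
Complexity: O(log n)


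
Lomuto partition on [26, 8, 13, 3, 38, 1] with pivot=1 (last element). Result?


Elements <= 1 go left of pivot.
Result: [1, 8, 13, 3, 38, 26], pivot at index 0


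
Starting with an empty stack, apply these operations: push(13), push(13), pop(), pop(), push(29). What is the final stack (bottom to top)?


push(13) -> [13]
push(13) -> [13, 13]
pop() returns 13 -> [13]
pop() returns 13 -> []
push(29) -> [29]
Final stack (bottom to top): [29]


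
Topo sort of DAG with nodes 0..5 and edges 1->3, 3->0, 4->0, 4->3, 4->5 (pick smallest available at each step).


Kahn's algorithm, process smallest node first
Order: [1, 2, 4, 3, 0, 5]


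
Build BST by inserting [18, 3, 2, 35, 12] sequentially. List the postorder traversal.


Root = 18; build tree by BST insertion.
Postorder traversal: [2, 12, 3, 35, 18]


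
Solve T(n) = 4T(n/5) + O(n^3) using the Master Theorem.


a=4, b=5, c=3. log_5(4)=0.861 < c=3. Case 3: O(n^c) = O(n^3)
Complexity: O(n^3)


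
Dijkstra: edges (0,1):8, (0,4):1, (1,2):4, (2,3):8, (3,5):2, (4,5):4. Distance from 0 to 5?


Dijkstra from 0:
Distances: {0: 0, 1: 8, 2: 12, 3: 7, 4: 1, 5: 5}
Shortest distance to 5 = 5, path = [0, 4, 5]


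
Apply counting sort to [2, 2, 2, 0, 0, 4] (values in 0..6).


Count array: [2, 0, 3, 0, 1, 0, 0]
Reconstruct: [0, 0, 2, 2, 2, 4]


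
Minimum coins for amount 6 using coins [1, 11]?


dp[0]=0; dp[i]=1+min(dp[i-c] for c in coins)
...dp[1]=1, dp[2]=2, dp[3]=3, dp[4]=4, dp[5]=5, dp[6]=6
Minimum coins for 6 = 6


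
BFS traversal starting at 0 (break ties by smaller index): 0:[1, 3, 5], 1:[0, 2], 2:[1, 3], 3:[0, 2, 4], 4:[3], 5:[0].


BFS queue: start with [0]
Visit order: [0, 1, 3, 5, 2, 4]


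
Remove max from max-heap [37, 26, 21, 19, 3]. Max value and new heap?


Max = 37
Replace root with last, heapify down
Resulting heap: [26, 19, 21, 3]


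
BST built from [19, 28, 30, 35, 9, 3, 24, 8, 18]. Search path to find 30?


BST root = 19
Search for 30: compare at each node
Path: [19, 28, 30]


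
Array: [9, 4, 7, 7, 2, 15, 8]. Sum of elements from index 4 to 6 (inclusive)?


Prefix sums: [0, 9, 13, 20, 27, 29, 44, 52]
Sum[4..6] = prefix[7] - prefix[4] = 52 - 27 = 25


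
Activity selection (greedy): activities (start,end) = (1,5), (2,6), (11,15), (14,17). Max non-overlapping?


Greedy: pick earliest-ending, then skip overlaps.
Selected (2 activities): [(1, 5), (11, 15)]
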